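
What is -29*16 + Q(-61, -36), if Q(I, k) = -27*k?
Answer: 508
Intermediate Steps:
-29*16 + Q(-61, -36) = -29*16 - 27*(-36) = -464 + 972 = 508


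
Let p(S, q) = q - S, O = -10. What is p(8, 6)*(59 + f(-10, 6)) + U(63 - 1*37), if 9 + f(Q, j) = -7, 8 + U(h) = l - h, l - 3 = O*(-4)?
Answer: -77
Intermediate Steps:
l = 43 (l = 3 - 10*(-4) = 3 + 40 = 43)
U(h) = 35 - h (U(h) = -8 + (43 - h) = 35 - h)
f(Q, j) = -16 (f(Q, j) = -9 - 7 = -16)
p(8, 6)*(59 + f(-10, 6)) + U(63 - 1*37) = (6 - 1*8)*(59 - 16) + (35 - (63 - 1*37)) = (6 - 8)*43 + (35 - (63 - 37)) = -2*43 + (35 - 1*26) = -86 + (35 - 26) = -86 + 9 = -77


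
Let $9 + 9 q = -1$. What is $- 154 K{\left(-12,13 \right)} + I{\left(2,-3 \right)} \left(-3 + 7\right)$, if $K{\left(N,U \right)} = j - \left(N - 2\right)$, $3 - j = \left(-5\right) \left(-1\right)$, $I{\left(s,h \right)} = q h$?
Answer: $- \frac{5504}{3} \approx -1834.7$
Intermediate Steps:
$q = - \frac{10}{9}$ ($q = -1 + \frac{1}{9} \left(-1\right) = -1 - \frac{1}{9} = - \frac{10}{9} \approx -1.1111$)
$I{\left(s,h \right)} = - \frac{10 h}{9}$
$j = -2$ ($j = 3 - \left(-5\right) \left(-1\right) = 3 - 5 = -2$)
$K{\left(N,U \right)} = - N$ ($K{\left(N,U \right)} = -2 - \left(N - 2\right) = -2 - \left(-2 + N\right) = - N$)
$- 154 K{\left(-12,13 \right)} + I{\left(2,-3 \right)} \left(-3 + 7\right) = - 154 \left(\left(-1\right) \left(-12\right)\right) + \left(- \frac{10}{9}\right) \left(-3\right) \left(-3 + 7\right) = \left(-154\right) 12 + \frac{10}{3} \cdot 4 = -1848 + \frac{40}{3} = - \frac{5504}{3}$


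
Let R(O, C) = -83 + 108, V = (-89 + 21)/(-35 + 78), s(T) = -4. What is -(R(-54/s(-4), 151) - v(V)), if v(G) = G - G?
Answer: -25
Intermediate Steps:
V = -68/43 ≈ -1.5814
v(G) = 0
R(O, C) = 25
-(R(-54/s(-4), 151) - v(V)) = -(25 - 1*0) = -(25 + 0) = -1*25 = -25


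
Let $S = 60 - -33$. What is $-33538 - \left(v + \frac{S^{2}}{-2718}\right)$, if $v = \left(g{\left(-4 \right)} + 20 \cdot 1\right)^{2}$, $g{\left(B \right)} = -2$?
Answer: $- \frac{10225363}{302} \approx -33859.0$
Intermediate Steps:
$S = 93$ ($S = 60 + 33 = 93$)
$v = 324$ ($v = \left(-2 + 20 \cdot 1\right)^{2} = \left(-2 + 20\right)^{2} = 18^{2} = 324$)
$-33538 - \left(v + \frac{S^{2}}{-2718}\right) = -33538 - \left(324 + \frac{93^{2}}{-2718}\right) = -33538 - \left(324 + 8649 \left(- \frac{1}{2718}\right)\right) = -33538 - \left(324 - \frac{961}{302}\right) = -33538 - \frac{96887}{302} = - \frac{10225363}{302}$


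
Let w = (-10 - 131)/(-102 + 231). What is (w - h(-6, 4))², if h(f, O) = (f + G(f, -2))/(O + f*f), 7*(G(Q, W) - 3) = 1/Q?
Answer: 5402103001/5218617600 ≈ 1.0352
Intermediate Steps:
G(Q, W) = 3 + 1/(7*Q)
h(f, O) = (3 + f + 1/(7*f))/(O + f²) (h(f, O) = (f + (3 + 1/(7*f)))/(O + f*f) = (3 + f + 1/(7*f))/(O + f²))
w = -47/43 (w = -141/129 = -141*1/129 = -47/43 ≈ -1.0930)
(w - h(-6, 4))² = (-47/43 - (⅐ + (-6)² + 3*(-6))/((-6)*(4 + (-6)²)))² = (-47/43 - (-1)*(⅐ + 36 - 18)/(6*(4 + 36)))² = (-47/43 - (-1)*127/(6*40*7))² = (-47/43 - 1*(-127/1680))² = (-47/43 + 127/1680)² = (-73499/72240)² = 5402103001/5218617600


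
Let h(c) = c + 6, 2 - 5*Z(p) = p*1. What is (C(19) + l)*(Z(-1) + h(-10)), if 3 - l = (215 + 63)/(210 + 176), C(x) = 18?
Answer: -66538/965 ≈ -68.951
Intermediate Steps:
Z(p) = ⅖ - p/5
h(c) = 6 + c
l = 440/193 (l = 3 - (215 + 63)/(210 + 176) = 3 - 278/386 = 3 - 1*139/193 = 3 - 139/193 = 440/193 ≈ 2.2798)
(C(19) + l)*(Z(-1) + h(-10)) = (18 + 440/193)*((⅖ - ⅕*(-1)) + (6 - 10)) = 3914*((⅖ + ⅕) - 4)/193 = 3914*(⅗ - 4)/193 = (3914/193)*(-17/5) = -66538/965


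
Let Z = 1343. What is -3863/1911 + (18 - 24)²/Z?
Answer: -5119213/2566473 ≈ -1.9946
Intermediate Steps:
-3863/1911 + (18 - 24)²/Z = -3863/1911 + (18 - 24)²/1343 = -3863*1/1911 + (-6)²*(1/1343) = -3863/1911 + 36*(1/1343) = -3863/1911 + 36/1343 = -5119213/2566473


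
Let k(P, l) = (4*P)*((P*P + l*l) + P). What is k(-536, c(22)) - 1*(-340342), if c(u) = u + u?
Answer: -618623882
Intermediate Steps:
c(u) = 2*u
k(P, l) = 4*P*(P + P² + l²) (k(P, l) = (4*P)*((P² + l²) + P) = (4*P)*(P + P² + l²) = 4*P*(P + P² + l²))
k(-536, c(22)) - 1*(-340342) = 4*(-536)*(-536 + (-536)² + (2*22)²) - 1*(-340342) = 4*(-536)*(-536 + 287296 + 44²) + 340342 = 4*(-536)*(-536 + 287296 + 1936) + 340342 = 4*(-536)*288696 + 340342 = -618964224 + 340342 = -618623882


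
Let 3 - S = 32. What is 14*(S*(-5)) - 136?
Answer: 1894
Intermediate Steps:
S = -29 (S = 3 - 1*32 = 3 - 32 = -29)
14*(S*(-5)) - 136 = 14*(-29*(-5)) - 136 = 14*145 - 136 = 2030 - 136 = 1894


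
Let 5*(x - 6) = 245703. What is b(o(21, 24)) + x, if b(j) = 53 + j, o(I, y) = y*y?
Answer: 248878/5 ≈ 49776.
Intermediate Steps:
x = 245733/5 (x = 6 + (⅕)*245703 = 6 + 245703/5 = 245733/5 ≈ 49147.)
o(I, y) = y²
b(o(21, 24)) + x = (53 + 24²) + 245733/5 = (53 + 576) + 245733/5 = 629 + 245733/5 = 248878/5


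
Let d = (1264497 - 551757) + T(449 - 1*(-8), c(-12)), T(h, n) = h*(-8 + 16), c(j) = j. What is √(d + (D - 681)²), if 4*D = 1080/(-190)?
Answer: 4*√26671007/19 ≈ 1087.2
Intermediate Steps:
D = -27/19 (D = (1080/(-190))/4 = (1080*(-1/190))/4 = (¼)*(-108/19) = -27/19 ≈ -1.4211)
T(h, n) = 8*h (T(h, n) = h*8 = 8*h)
d = 716396 (d = (1264497 - 551757) + 8*(449 - 1*(-8)) = 712740 + 8*(449 + 8) = 712740 + 8*457 = 712740 + 3656 = 716396)
√(d + (D - 681)²) = √(716396 + (-27/19 - 681)²) = √(716396 + (-12966/19)²) = √(716396 + 168117156/361) = √(426736112/361) = 4*√26671007/19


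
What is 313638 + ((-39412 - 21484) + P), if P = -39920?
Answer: 212822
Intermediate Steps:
313638 + ((-39412 - 21484) + P) = 313638 + ((-39412 - 21484) - 39920) = 313638 + (-60896 - 39920) = 313638 - 100816 = 212822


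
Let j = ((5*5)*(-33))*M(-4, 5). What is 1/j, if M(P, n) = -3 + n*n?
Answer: -1/18150 ≈ -5.5096e-5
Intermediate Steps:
M(P, n) = -3 + n²
j = -18150 (j = ((5*5)*(-33))*(-3 + 5²) = (25*(-33))*(-3 + 25) = -825*22 = -18150)
1/j = 1/(-18150) = -1/18150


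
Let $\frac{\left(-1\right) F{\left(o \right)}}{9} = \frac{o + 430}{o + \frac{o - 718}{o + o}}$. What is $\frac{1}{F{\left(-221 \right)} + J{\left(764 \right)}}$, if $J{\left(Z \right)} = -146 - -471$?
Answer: $\frac{96743}{32272877} \approx 0.0029977$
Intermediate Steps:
$J{\left(Z \right)} = 325$ ($J{\left(Z \right)} = -146 + 471 = 325$)
$F{\left(o \right)} = - \frac{9 \left(430 + o\right)}{o + \frac{-718 + o}{2 o}}$ ($F{\left(o \right)} = - 9 \frac{o + 430}{o + \frac{o - 718}{o + o}} = - 9 \frac{430 + o}{o + \frac{-718 + o}{2 o}} = - \frac{9 \left(430 + o\right)}{o + \frac{-718 + o}{2 o}}$)
$\frac{1}{F{\left(-221 \right)} + J{\left(764 \right)}} = \frac{1}{\left(-18\right) \left(-221\right) \frac{1}{-718 - 221 + 2 \left(-221\right)^{2}} \left(430 - 221\right) + 325} = \frac{1}{\left(-18\right) \left(-221\right) \frac{1}{-718 - 221 + 2 \cdot 48841} \cdot 209 + 325} = \frac{1}{\left(-18\right) \left(-221\right) \frac{1}{-718 - 221 + 97682} \cdot 209 + 325} = \frac{1}{\left(-18\right) \left(-221\right) \frac{1}{96743} \cdot 209 + 325} = \frac{1}{\frac{831402}{96743} + 325} = \frac{1}{\frac{32272877}{96743}} = \frac{96743}{32272877}$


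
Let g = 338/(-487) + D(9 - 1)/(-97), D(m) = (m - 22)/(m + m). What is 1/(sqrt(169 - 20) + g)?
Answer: 97833480648/21212786145215 + 142817479744*sqrt(149)/21212786145215 ≈ 0.086794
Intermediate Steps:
D(m) = (-22 + m)/(2*m) (D(m) = (-22 + m)/((2*m)) = (-22 + m)*(1/(2*m)) = (-22 + m)/(2*m))
g = -258879/377912 (g = 338/(-487) + ((-22 + (9 - 1))/(2*(9 - 1)))/(-97) = 338*(-1/487) + ((1/2)*(-22 + 8)/8)*(-1/97) = -338/487 + ((1/2)*(1/8)*(-14))*(-1/97) = -338/487 - 7/8*(-1/97) = -338/487 + 7/776 = -258879/377912 ≈ -0.68502)
1/(sqrt(169 - 20) + g) = 1/(sqrt(169 - 20) - 258879/377912) = 1/(sqrt(149) - 258879/377912) = 1/(-258879/377912 + sqrt(149))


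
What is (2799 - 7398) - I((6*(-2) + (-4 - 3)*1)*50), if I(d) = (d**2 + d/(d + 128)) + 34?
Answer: -372832138/411 ≈ -9.0713e+5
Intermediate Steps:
I(d) = 34 + d**2 + d/(128 + d) (I(d) = (d**2 + d/(128 + d)) + 34 = 34 + d**2 + d/(128 + d))
(2799 - 7398) - I((6*(-2) + (-4 - 3)*1)*50) = (2799 - 7398) - (4352 + ((6*(-2) + (-4 - 3)*1)*50)**3 + 35*((6*(-2) + (-4 - 3)*1)*50) + 128*((6*(-2) + (-4 - 3)*1)*50)**2)/(128 + (6*(-2) + (-4 - 3)*1)*50) = -4599 - (4352 + ((-12 - 7*1)*50)**3 + 35*((-12 - 7*1)*50) + 128*((-12 - 7*1)*50)**2)/(128 + (-12 - 7*1)*50) = -4599 - (4352 + ((-12 - 7)*50)**3 + 35*((-12 - 7)*50) + 128*((-12 - 7)*50)**2)/(128 + (-12 - 7)*50) = -4599 - (4352 + (-19*50)**3 + 35*(-19*50) + 128*(-19*50)**2)/(128 - 19*50) = -4599 - (4352 + (-950)**3 + 35*(-950) + 128*(-950)**2)/(128 - 950) = -4599 - (4352 - 857375000 - 33250 + 128*902500)/(-822) = -4599 - (-1)*(4352 - 857375000 - 33250 + 115520000)/822 = -4599 - (-1)*(-741883898)/822 = -4599 - 1*370941949/411 = -4599 - 370941949/411 = -372832138/411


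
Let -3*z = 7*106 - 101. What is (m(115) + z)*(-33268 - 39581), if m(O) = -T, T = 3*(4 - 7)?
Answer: 14909762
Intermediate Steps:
T = -9 (T = 3*(-3) = -9)
z = -641/3 (z = -(7*106 - 101)/3 = -(742 - 101)/3 = -1/3*641 = -641/3 ≈ -213.67)
m(O) = 9 (m(O) = -1*(-9) = 9)
(m(115) + z)*(-33268 - 39581) = (9 - 641/3)*(-33268 - 39581) = -614/3*(-72849) = 14909762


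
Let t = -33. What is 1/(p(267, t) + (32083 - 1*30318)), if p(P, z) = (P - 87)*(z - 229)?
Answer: -1/45395 ≈ -2.2029e-5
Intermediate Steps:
p(P, z) = (-229 + z)*(-87 + P) (p(P, z) = (-87 + P)*(-229 + z) = (-229 + z)*(-87 + P))
1/(p(267, t) + (32083 - 1*30318)) = 1/((19923 - 229*267 - 87*(-33) + 267*(-33)) + (32083 - 1*30318)) = 1/((19923 - 61143 + 2871 - 8811) + (32083 - 30318)) = 1/(-47160 + 1765) = 1/(-45395) = -1/45395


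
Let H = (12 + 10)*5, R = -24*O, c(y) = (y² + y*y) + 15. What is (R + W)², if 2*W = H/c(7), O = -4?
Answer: 118875409/12769 ≈ 9309.7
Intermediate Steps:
c(y) = 15 + 2*y² (c(y) = (y² + y²) + 15 = 2*y² + 15 = 15 + 2*y²)
R = 96 (R = -24*(-4) = 96)
H = 110 (H = 22*5 = 110)
W = 55/113 (W = (110/(15 + 2*7²))/2 = (110/(15 + 2*49))/2 = (110/(15 + 98))/2 = (110/113)/2 = (110*(1/113))/2 = (½)*(110/113) = 55/113 ≈ 0.48673)
(R + W)² = (96 + 55/113)² = (10903/113)² = 118875409/12769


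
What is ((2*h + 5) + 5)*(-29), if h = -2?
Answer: -174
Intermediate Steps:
((2*h + 5) + 5)*(-29) = ((2*(-2) + 5) + 5)*(-29) = ((-4 + 5) + 5)*(-29) = (1 + 5)*(-29) = 6*(-29) = -174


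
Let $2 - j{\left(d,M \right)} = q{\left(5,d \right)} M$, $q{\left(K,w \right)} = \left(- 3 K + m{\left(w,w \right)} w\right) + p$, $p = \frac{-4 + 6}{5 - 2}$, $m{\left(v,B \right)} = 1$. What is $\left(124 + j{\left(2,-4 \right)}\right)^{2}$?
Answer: $\frac{52900}{9} \approx 5877.8$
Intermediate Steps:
$p = \frac{2}{3} \approx 0.66667$
$q{\left(K,w \right)} = \frac{2}{3} + w - 3 K$ ($q{\left(K,w \right)} = \left(- 3 K + 1 w\right) + \frac{2}{3} = \left(- 3 K + w\right) + \frac{2}{3} = \left(w - 3 K\right) + \frac{2}{3} = \frac{2}{3} + w - 3 K$)
$j{\left(d,M \right)} = 2 - M \left(- \frac{43}{3} + d\right)$ ($j{\left(d,M \right)} = 2 - \left(\frac{2}{3} + d - 15\right) M = 2 - \left(- \frac{43}{3} + d\right) M = 2 - M \left(- \frac{43}{3} + d\right)$)
$\left(124 + j{\left(2,-4 \right)}\right)^{2} = \left(124 + \left(2 - - \frac{4 \left(-43 + 3 \cdot 2\right)}{3}\right)\right)^{2} = \left(124 + \left(2 - - \frac{4 \left(-43 + 6\right)}{3}\right)\right)^{2} = \left(124 + \left(2 - \left(- \frac{4}{3}\right) \left(-37\right)\right)\right)^{2} = \left(124 + \left(2 - \frac{148}{3}\right)\right)^{2} = \left(124 - \frac{142}{3}\right)^{2} = \left(\frac{230}{3}\right)^{2} = \frac{52900}{9}$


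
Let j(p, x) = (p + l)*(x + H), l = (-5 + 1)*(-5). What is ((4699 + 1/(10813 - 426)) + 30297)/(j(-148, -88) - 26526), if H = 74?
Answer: -363503453/256912058 ≈ -1.4149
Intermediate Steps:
l = 20 (l = -4*(-5) = 20)
j(p, x) = (20 + p)*(74 + x) (j(p, x) = (p + 20)*(x + 74) = (20 + p)*(74 + x))
((4699 + 1/(10813 - 426)) + 30297)/(j(-148, -88) - 26526) = ((4699 + 1/(10813 - 426)) + 30297)/((1480 + 20*(-88) + 74*(-148) - 148*(-88)) - 26526) = ((4699 + 1/10387) + 30297)/((1480 - 1760 - 10952 + 13024) - 26526) = ((4699 + 1/10387) + 30297)/(1792 - 26526) = (48808514/10387 + 30297)/(-24734) = (363503453/10387)*(-1/24734) = -363503453/256912058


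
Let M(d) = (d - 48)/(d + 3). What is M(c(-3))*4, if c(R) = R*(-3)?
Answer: -13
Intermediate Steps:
c(R) = -3*R
M(d) = (-48 + d)/(3 + d)
M(c(-3))*4 = ((-48 - 3*(-3))/(3 - 3*(-3)))*4 = ((-48 + 9)/(3 + 9))*4 = (-39/12)*4 = ((1/12)*(-39))*4 = -13/4*4 = -13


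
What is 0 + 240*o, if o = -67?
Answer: -16080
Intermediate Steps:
0 + 240*o = 0 + 240*(-67) = 0 - 16080 = -16080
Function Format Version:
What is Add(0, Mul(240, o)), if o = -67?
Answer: -16080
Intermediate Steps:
Add(0, Mul(240, o)) = Add(0, Mul(240, -67)) = Add(0, -16080) = -16080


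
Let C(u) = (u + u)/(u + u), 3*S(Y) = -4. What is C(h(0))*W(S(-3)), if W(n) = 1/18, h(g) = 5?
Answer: 1/18 ≈ 0.055556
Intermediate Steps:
S(Y) = -4/3 (S(Y) = (1/3)*(-4) = -4/3)
W(n) = 1/18
C(u) = 1 (C(u) = (2*u)/((2*u)) = (2*u)*(1/(2*u)) = 1)
C(h(0))*W(S(-3)) = 1*(1/18) = 1/18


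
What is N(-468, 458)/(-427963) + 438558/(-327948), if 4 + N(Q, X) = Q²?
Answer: -43252294719/23391601654 ≈ -1.8491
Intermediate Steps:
N(Q, X) = -4 + Q²
N(-468, 458)/(-427963) + 438558/(-327948) = (-4 + (-468)²)/(-427963) + 438558/(-327948) = (-4 + 219024)*(-1/427963) + 438558*(-1/327948) = 219020*(-1/427963) - 73093/54658 = -219020/427963 - 73093/54658 = -43252294719/23391601654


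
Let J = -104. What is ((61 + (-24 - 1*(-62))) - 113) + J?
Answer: -118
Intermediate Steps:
((61 + (-24 - 1*(-62))) - 113) + J = ((61 + (-24 - 1*(-62))) - 113) - 104 = ((61 + (-24 + 62)) - 113) - 104 = ((61 + 38) - 113) - 104 = (99 - 113) - 104 = -14 - 104 = -118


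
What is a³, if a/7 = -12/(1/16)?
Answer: -2427715584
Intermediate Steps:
a = -1344 (a = 7*(-12/(1/16)) = 7*(-12/1/16) = 7*(-12*16) = 7*(-192) = -1344)
a³ = (-1344)³ = -2427715584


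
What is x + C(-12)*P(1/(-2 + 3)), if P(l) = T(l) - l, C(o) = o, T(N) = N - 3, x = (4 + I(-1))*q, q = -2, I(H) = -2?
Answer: 32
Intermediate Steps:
x = -4 (x = (4 - 2)*(-2) = 2*(-2) = -4)
T(N) = -3 + N
P(l) = -3 (P(l) = (-3 + l) - l = -3)
x + C(-12)*P(1/(-2 + 3)) = -4 - 12*(-3) = -4 + 36 = 32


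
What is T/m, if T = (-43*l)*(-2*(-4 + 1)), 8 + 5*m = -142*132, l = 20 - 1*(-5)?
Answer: 16125/9376 ≈ 1.7198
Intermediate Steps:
l = 25 (l = 20 + 5 = 25)
m = -18752/5 (m = -8/5 + (-142*132)/5 = -8/5 + (⅕)*(-18744) = -8/5 - 18744/5 = -18752/5 ≈ -3750.4)
T = -6450 (T = (-43*25)*(-2*(-4 + 1)) = -(-2150)*(-3) = -1075*6 = -6450)
T/m = -6450/(-18752/5) = -6450*(-5/18752) = 16125/9376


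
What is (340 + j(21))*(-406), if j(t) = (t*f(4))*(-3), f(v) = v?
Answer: -35728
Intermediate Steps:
j(t) = -12*t (j(t) = (t*4)*(-3) = (4*t)*(-3) = -12*t)
(340 + j(21))*(-406) = (340 - 12*21)*(-406) = (340 - 252)*(-406) = 88*(-406) = -35728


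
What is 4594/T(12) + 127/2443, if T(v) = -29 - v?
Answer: -11217935/100163 ≈ -112.00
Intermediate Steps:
4594/T(12) + 127/2443 = 4594/(-29 - 1*12) + 127/2443 = 4594/(-29 - 12) + 127*(1/2443) = 4594/(-41) + 127/2443 = 4594*(-1/41) + 127/2443 = -4594/41 + 127/2443 = -11217935/100163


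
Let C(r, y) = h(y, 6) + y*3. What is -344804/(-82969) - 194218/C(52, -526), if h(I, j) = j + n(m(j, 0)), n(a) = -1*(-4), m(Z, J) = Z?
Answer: 8327362957/65047696 ≈ 128.02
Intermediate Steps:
n(a) = 4
h(I, j) = 4 + j (h(I, j) = j + 4 = 4 + j)
C(r, y) = 10 + 3*y (C(r, y) = (4 + 6) + y*3 = 10 + 3*y)
-344804/(-82969) - 194218/C(52, -526) = -344804/(-82969) - 194218/(10 + 3*(-526)) = -344804*(-1/82969) - 194218/(10 - 1578) = 344804/82969 - 194218/(-1568) = 344804/82969 - 194218*(-1/1568) = 344804/82969 + 97109/784 = 8327362957/65047696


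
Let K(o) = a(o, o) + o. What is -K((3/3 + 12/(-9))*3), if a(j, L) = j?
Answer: 2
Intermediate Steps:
K(o) = 2*o (K(o) = o + o = 2*o)
-K((3/3 + 12/(-9))*3) = -2*(3/3 + 12/(-9))*3 = -2*(3*(⅓) + 12*(-⅑))*3 = -2*(1 - 4/3)*3 = -2*(-⅓*3) = -2*(-1) = -1*(-2) = 2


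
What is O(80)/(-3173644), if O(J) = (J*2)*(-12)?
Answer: 480/793411 ≈ 0.00060498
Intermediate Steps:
O(J) = -24*J (O(J) = (2*J)*(-12) = -24*J)
O(80)/(-3173644) = -24*80/(-3173644) = -1920*(-1/3173644) = 480/793411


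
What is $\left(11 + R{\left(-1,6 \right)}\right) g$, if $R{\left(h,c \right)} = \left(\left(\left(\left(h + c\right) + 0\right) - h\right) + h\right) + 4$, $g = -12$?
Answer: $-240$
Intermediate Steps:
$R{\left(h,c \right)} = 4 + c + h$ ($R{\left(h,c \right)} = \left(\left(\left(\left(c + h\right) + 0\right) - h\right) + h\right) + 4 = \left(\left(\left(c + h\right) - h\right) + h\right) + 4 = \left(c + h\right) + 4 = 4 + c + h$)
$\left(11 + R{\left(-1,6 \right)}\right) g = \left(11 + \left(4 + 6 - 1\right)\right) \left(-12\right) = \left(11 + 9\right) \left(-12\right) = 20 \left(-12\right) = -240$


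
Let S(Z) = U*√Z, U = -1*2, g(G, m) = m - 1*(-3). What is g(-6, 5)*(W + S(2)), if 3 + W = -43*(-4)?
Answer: 1352 - 16*√2 ≈ 1329.4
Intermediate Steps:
W = 169 (W = -3 - 43*(-4) = -3 + 172 = 169)
g(G, m) = 3 + m (g(G, m) = m + 3 = 3 + m)
U = -2
S(Z) = -2*√Z
g(-6, 5)*(W + S(2)) = (3 + 5)*(169 - 2*√2) = 8*(169 - 2*√2) = 1352 - 16*√2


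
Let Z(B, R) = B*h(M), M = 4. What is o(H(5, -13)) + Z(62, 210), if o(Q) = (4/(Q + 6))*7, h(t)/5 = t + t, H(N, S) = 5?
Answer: 27308/11 ≈ 2482.5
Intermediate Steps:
h(t) = 10*t (h(t) = 5*(t + t) = 5*(2*t) = 10*t)
o(Q) = 28/(6 + Q) (o(Q) = (4/(6 + Q))*7 = 28/(6 + Q))
Z(B, R) = 40*B (Z(B, R) = B*(10*4) = B*40 = 40*B)
o(H(5, -13)) + Z(62, 210) = 28/(6 + 5) + 40*62 = 28/11 + 2480 = 27308/11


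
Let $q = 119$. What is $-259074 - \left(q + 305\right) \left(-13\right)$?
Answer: $-253562$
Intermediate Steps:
$-259074 - \left(q + 305\right) \left(-13\right) = -259074 - \left(119 + 305\right) \left(-13\right) = -259074 - 424 \left(-13\right) = -259074 - -5512 = -259074 + 5512 = -253562$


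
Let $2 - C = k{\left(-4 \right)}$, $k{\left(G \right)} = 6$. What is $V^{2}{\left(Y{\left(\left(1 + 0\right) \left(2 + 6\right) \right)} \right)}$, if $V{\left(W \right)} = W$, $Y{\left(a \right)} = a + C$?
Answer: $16$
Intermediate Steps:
$C = -4$ ($C = 2 - 6 = -4$)
$Y{\left(a \right)} = -4 + a$ ($Y{\left(a \right)} = a - 4 = -4 + a$)
$V^{2}{\left(Y{\left(\left(1 + 0\right) \left(2 + 6\right) \right)} \right)} = \left(-4 + \left(1 + 0\right) \left(2 + 6\right)\right)^{2} = \left(-4 + 1 \cdot 8\right)^{2} = \left(-4 + 8\right)^{2} = 4^{2} = 16$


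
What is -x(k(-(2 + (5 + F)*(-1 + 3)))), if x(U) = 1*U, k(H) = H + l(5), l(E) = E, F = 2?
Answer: 11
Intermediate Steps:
k(H) = 5 + H (k(H) = H + 5 = 5 + H)
x(U) = U
-x(k(-(2 + (5 + F)*(-1 + 3)))) = -(5 - (2 + (5 + 2)*(-1 + 3))) = -(5 - (2 + 7*2)) = -(5 - (2 + 14)) = -(5 - 1*16) = -(5 - 16) = -1*(-11) = 11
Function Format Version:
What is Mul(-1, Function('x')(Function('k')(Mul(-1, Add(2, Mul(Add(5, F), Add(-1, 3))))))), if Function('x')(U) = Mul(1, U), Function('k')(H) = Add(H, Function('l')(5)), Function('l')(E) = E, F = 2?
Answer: 11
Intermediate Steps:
Function('k')(H) = Add(5, H) (Function('k')(H) = Add(H, 5) = Add(5, H))
Function('x')(U) = U
Mul(-1, Function('x')(Function('k')(Mul(-1, Add(2, Mul(Add(5, F), Add(-1, 3))))))) = Mul(-1, Add(5, Mul(-1, Add(2, Mul(Add(5, 2), Add(-1, 3)))))) = Mul(-1, Add(5, Mul(-1, Add(2, Mul(7, 2))))) = Mul(-1, Add(5, Mul(-1, Add(2, 14)))) = Mul(-1, Add(5, Mul(-1, 16))) = Mul(-1, Add(5, -16)) = Mul(-1, -11) = 11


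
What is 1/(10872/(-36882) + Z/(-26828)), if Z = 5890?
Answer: -1446594/744019 ≈ -1.9443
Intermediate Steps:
1/(10872/(-36882) + Z/(-26828)) = 1/(10872/(-36882) + 5890/(-26828)) = 1/(10872*(-1/36882) + 5890*(-1/26828)) = 1/(-604/2049 - 155/706) = 1/(-744019/1446594) = -1446594/744019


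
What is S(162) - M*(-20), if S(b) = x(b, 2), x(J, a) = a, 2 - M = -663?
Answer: 13302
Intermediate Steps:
M = 665 (M = 2 - 1*(-663) = 2 + 663 = 665)
S(b) = 2
S(162) - M*(-20) = 2 - 665*(-20) = 2 - 1*(-13300) = 2 + 13300 = 13302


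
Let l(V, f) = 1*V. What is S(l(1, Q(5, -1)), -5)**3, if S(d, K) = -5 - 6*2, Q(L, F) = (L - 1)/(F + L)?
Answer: -4913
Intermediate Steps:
Q(L, F) = (-1 + L)/(F + L)
l(V, f) = V
S(d, K) = -17 (S(d, K) = -5 - 1*12 = -5 - 12 = -17)
S(l(1, Q(5, -1)), -5)**3 = (-17)**3 = -4913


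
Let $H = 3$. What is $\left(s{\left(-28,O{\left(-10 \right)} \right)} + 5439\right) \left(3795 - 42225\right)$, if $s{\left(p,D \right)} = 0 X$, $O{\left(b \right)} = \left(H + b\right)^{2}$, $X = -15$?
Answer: $-209020770$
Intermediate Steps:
$O{\left(b \right)} = \left(3 + b\right)^{2}$
$s{\left(p,D \right)} = 0$ ($s{\left(p,D \right)} = 0 \left(-15\right) = 0$)
$\left(s{\left(-28,O{\left(-10 \right)} \right)} + 5439\right) \left(3795 - 42225\right) = \left(0 + 5439\right) \left(3795 - 42225\right) = 5439 \left(-38430\right) = -209020770$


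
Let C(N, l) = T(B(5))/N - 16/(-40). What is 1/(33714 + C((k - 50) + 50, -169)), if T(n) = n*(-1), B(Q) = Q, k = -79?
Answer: 395/13317213 ≈ 2.9661e-5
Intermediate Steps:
T(n) = -n
C(N, l) = ⅖ - 5/N (C(N, l) = (-1*5)/N - 16/(-40) = -5/N - 16*(-1/40) = -5/N + ⅖ = ⅖ - 5/N)
1/(33714 + C((k - 50) + 50, -169)) = 1/(33714 + (⅖ - 5/((-79 - 50) + 50))) = 1/(33714 + (⅖ - 5/(-129 + 50))) = 1/(33714 + (⅖ - 5/(-79))) = 1/(33714 + (⅖ - 5*(-1/79))) = 1/(33714 + (⅖ + 5/79)) = 1/(33714 + 183/395) = 1/(13317213/395) = 395/13317213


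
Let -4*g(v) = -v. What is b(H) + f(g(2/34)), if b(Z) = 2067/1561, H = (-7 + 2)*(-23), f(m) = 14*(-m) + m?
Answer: 120263/106148 ≈ 1.1330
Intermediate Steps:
g(v) = v/4 (g(v) = -(-1)*v/4 = v/4)
f(m) = -13*m (f(m) = -14*m + m = -13*m)
H = 115 (H = -5*(-23) = 115)
b(Z) = 2067/1561 (b(Z) = 2067*(1/1561) = 2067/1561)
b(H) + f(g(2/34)) = 2067/1561 - 13*2/34/4 = 2067/1561 - 13*2*(1/34)/4 = 2067/1561 - 13/(4*17) = 2067/1561 - 13*1/68 = 2067/1561 - 13/68 = 120263/106148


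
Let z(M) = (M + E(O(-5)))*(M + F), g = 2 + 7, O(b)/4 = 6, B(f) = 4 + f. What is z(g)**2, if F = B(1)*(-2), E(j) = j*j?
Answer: 342225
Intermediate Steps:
O(b) = 24 (O(b) = 4*6 = 24)
E(j) = j**2
F = -10 (F = (4 + 1)*(-2) = 5*(-2) = -10)
g = 9
z(M) = (-10 + M)*(576 + M) (z(M) = (M + 24**2)*(M - 10) = (M + 576)*(-10 + M) = (576 + M)*(-10 + M) = (-10 + M)*(576 + M))
z(g)**2 = (-5760 + 9**2 + 566*9)**2 = (-5760 + 81 + 5094)**2 = (-585)**2 = 342225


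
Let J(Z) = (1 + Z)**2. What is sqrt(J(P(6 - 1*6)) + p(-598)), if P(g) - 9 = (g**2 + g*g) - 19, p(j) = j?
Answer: I*sqrt(517) ≈ 22.738*I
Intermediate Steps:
P(g) = -10 + 2*g**2 (P(g) = 9 + ((g**2 + g*g) - 19) = 9 + ((g**2 + g**2) - 19) = 9 + (2*g**2 - 19) = 9 + (-19 + 2*g**2) = -10 + 2*g**2)
sqrt(J(P(6 - 1*6)) + p(-598)) = sqrt((1 + (-10 + 2*(6 - 1*6)**2))**2 - 598) = sqrt((1 + (-10 + 2*(6 - 6)**2))**2 - 598) = sqrt((1 + (-10 + 2*0**2))**2 - 598) = sqrt((1 + (-10 + 2*0))**2 - 598) = sqrt((1 + (-10 + 0))**2 - 598) = sqrt((1 - 10)**2 - 598) = sqrt((-9)**2 - 598) = sqrt(81 - 598) = sqrt(-517) = I*sqrt(517)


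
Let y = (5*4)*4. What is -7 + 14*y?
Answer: 1113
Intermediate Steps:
y = 80 (y = 20*4 = 80)
-7 + 14*y = -7 + 14*80 = -7 + 1120 = 1113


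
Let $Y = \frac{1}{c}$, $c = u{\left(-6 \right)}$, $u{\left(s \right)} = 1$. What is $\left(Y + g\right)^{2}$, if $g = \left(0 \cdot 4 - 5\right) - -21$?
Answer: $289$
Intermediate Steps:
$c = 1$
$Y = 1$ ($Y = 1^{-1} = 1$)
$g = 16$ ($g = \left(0 - 5\right) + 21 = -5 + 21 = 16$)
$\left(Y + g\right)^{2} = \left(1 + 16\right)^{2} = 17^{2} = 289$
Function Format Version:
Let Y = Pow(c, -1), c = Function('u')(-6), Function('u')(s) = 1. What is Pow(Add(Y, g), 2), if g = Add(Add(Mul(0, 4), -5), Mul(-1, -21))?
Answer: 289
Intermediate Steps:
c = 1
Y = 1 (Y = Pow(1, -1) = 1)
g = 16 (g = Add(Add(0, -5), 21) = Add(-5, 21) = 16)
Pow(Add(Y, g), 2) = Pow(Add(1, 16), 2) = Pow(17, 2) = 289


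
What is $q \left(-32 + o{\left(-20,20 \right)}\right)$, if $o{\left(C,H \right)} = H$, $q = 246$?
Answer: $-2952$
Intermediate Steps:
$q \left(-32 + o{\left(-20,20 \right)}\right) = 246 \left(-32 + 20\right) = 246 \left(-12\right) = -2952$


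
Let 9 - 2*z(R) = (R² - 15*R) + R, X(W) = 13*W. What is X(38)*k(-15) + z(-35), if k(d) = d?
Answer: -8263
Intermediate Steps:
z(R) = 9/2 + 7*R - R²/2 (z(R) = 9/2 - ((R² - 15*R) + R)/2 = 9/2 - (R² - 14*R)/2 = 9/2 + (7*R - R²/2) = 9/2 + 7*R - R²/2)
X(38)*k(-15) + z(-35) = (13*38)*(-15) + (9/2 + 7*(-35) - ½*(-35)²) = 494*(-15) + (9/2 - 245 - ½*1225) = -7410 + (9/2 - 245 - 1225/2) = -7410 - 853 = -8263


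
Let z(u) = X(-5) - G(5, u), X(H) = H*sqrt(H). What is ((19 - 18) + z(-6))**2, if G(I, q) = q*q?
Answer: 1100 + 350*I*sqrt(5) ≈ 1100.0 + 782.62*I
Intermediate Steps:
X(H) = H**(3/2)
G(I, q) = q**2
z(u) = -u**2 - 5*I*sqrt(5) (z(u) = (-5)**(3/2) - u**2 = -5*I*sqrt(5) - u**2 = -u**2 - 5*I*sqrt(5))
((19 - 18) + z(-6))**2 = ((19 - 18) + (-1*(-6)**2 - 5*I*sqrt(5)))**2 = (1 + (-1*36 - 5*I*sqrt(5)))**2 = (1 + (-36 - 5*I*sqrt(5)))**2 = (-35 - 5*I*sqrt(5))**2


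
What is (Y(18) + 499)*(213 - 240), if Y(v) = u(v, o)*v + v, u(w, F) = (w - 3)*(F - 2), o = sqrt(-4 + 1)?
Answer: 621 - 7290*I*sqrt(3) ≈ 621.0 - 12627.0*I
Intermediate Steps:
o = I*sqrt(3) (o = sqrt(-3) = I*sqrt(3) ≈ 1.732*I)
u(w, F) = (-3 + w)*(-2 + F)
Y(v) = v + v*(6 - 2*v - 3*I*sqrt(3) + I*v*sqrt(3)) (Y(v) = (6 - 3*I*sqrt(3) - 2*v + (I*sqrt(3))*v)*v + v = (6 - 3*I*sqrt(3) - 2*v + I*v*sqrt(3))*v + v = (6 - 2*v - 3*I*sqrt(3) + I*v*sqrt(3))*v + v = v*(6 - 2*v - 3*I*sqrt(3) + I*v*sqrt(3)) + v = v + v*(6 - 2*v - 3*I*sqrt(3) + I*v*sqrt(3)))
(Y(18) + 499)*(213 - 240) = (18*(7 - 2*18 - 3*I*sqrt(3) + I*18*sqrt(3)) + 499)*(213 - 240) = (18*(7 - 36 - 3*I*sqrt(3) + 18*I*sqrt(3)) + 499)*(-27) = (18*(-29 + 15*I*sqrt(3)) + 499)*(-27) = ((-522 + 270*I*sqrt(3)) + 499)*(-27) = (-23 + 270*I*sqrt(3))*(-27) = 621 - 7290*I*sqrt(3)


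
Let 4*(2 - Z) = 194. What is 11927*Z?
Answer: -1109211/2 ≈ -5.5461e+5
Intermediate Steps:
Z = -93/2 (Z = 2 - ¼*194 = 2 - 97/2 = -93/2 ≈ -46.500)
11927*Z = 11927*(-93/2) = -1109211/2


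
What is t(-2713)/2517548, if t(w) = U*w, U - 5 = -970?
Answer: 2618045/2517548 ≈ 1.0399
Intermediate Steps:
U = -965 (U = 5 - 970 = -965)
t(w) = -965*w
t(-2713)/2517548 = -965*(-2713)/2517548 = 2618045*(1/2517548) = 2618045/2517548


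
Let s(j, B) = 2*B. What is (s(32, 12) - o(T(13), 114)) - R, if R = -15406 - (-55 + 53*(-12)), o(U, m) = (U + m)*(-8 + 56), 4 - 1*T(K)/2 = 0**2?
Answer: 8883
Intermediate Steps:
T(K) = 8 (T(K) = 8 - 2*0**2 = 8 - 2*0 = 8 + 0 = 8)
o(U, m) = 48*U + 48*m (o(U, m) = (U + m)*48 = 48*U + 48*m)
R = -14715 (R = -15406 - (-55 - 636) = -15406 - 1*(-691) = -15406 + 691 = -14715)
(s(32, 12) - o(T(13), 114)) - R = (2*12 - (48*8 + 48*114)) - 1*(-14715) = (24 - (384 + 5472)) + 14715 = (24 - 1*5856) + 14715 = (24 - 5856) + 14715 = -5832 + 14715 = 8883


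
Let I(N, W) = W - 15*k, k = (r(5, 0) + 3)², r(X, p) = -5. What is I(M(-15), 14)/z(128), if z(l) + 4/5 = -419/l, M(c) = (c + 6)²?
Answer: 29440/2607 ≈ 11.293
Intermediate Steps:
M(c) = (6 + c)²
z(l) = -⅘ - 419/l
k = 4 (k = (-5 + 3)² = (-2)² = 4)
I(N, W) = -60 + W (I(N, W) = W - 15*4 = W - 60 = -60 + W)
I(M(-15), 14)/z(128) = (-60 + 14)/(-⅘ - 419/128) = -46/(-⅘ - 419*1/128) = -46/(-⅘ - 419/128) = -46/(-2607/640) = -46*(-640/2607) = 29440/2607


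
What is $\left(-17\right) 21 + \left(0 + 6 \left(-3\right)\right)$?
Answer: $-375$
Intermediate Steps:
$\left(-17\right) 21 + \left(0 + 6 \left(-3\right)\right) = -357 + \left(0 - 18\right) = -357 - 18 = -375$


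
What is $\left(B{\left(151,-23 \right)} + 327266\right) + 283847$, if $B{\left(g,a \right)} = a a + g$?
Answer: $611793$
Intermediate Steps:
$B{\left(g,a \right)} = g + a^{2}$ ($B{\left(g,a \right)} = a^{2} + g = g + a^{2}$)
$\left(B{\left(151,-23 \right)} + 327266\right) + 283847 = \left(\left(151 + \left(-23\right)^{2}\right) + 327266\right) + 283847 = \left(\left(151 + 529\right) + 327266\right) + 283847 = \left(680 + 327266\right) + 283847 = 327946 + 283847 = 611793$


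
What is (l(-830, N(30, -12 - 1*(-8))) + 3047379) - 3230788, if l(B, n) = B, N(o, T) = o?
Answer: -184239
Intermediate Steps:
(l(-830, N(30, -12 - 1*(-8))) + 3047379) - 3230788 = (-830 + 3047379) - 3230788 = 3046549 - 3230788 = -184239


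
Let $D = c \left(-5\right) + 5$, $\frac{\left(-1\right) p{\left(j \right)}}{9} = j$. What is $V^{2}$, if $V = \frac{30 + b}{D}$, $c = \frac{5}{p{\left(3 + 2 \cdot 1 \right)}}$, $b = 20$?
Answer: $81$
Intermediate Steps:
$p{\left(j \right)} = - 9 j$
$c = - \frac{1}{9}$ ($c = \frac{5}{\left(-9\right) \left(3 + 2 \cdot 1\right)} = \frac{5}{\left(-9\right) \left(3 + 2\right)} = \frac{5}{\left(-9\right) 5} = \frac{5}{-45} = 5 \left(- \frac{1}{45}\right) = - \frac{1}{9} \approx -0.11111$)
$D = \frac{50}{9}$ ($D = \left(- \frac{1}{9}\right) \left(-5\right) + 5 = \frac{5}{9} + 5 = \frac{50}{9} \approx 5.5556$)
$V = 9$ ($V = \frac{30 + 20}{\frac{50}{9}} = 50 \cdot \frac{9}{50} = 9$)
$V^{2} = 9^{2} = 81$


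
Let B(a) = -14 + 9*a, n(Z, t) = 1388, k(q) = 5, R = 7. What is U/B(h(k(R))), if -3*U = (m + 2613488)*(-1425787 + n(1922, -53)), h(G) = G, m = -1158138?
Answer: 2072999084650/93 ≈ 2.2290e+10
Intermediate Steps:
U = 2072999084650/3 (U = -(-1158138 + 2613488)*(-1425787 + 1388)/3 = -1455350*(-1424399)/3 = -⅓*(-2072999084650) = 2072999084650/3 ≈ 6.9100e+11)
U/B(h(k(R))) = 2072999084650/(3*(-14 + 9*5)) = 2072999084650/(3*(-14 + 45)) = (2072999084650/3)/31 = (2072999084650/3)*(1/31) = 2072999084650/93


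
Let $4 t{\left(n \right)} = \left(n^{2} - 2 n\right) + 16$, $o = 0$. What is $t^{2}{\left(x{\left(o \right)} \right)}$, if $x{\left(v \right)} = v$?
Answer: $16$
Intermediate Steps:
$t{\left(n \right)} = 4 - \frac{n}{2} + \frac{n^{2}}{4}$ ($t{\left(n \right)} = \frac{\left(n^{2} - 2 n\right) + 16}{4} = \frac{16 + n^{2} - 2 n}{4} = 4 - \frac{n}{2} + \frac{n^{2}}{4}$)
$t^{2}{\left(x{\left(o \right)} \right)} = \left(4 - 0 + \frac{0^{2}}{4}\right)^{2} = \left(4 + 0 + \frac{1}{4} \cdot 0\right)^{2} = \left(4 + 0 + 0\right)^{2} = 4^{2} = 16$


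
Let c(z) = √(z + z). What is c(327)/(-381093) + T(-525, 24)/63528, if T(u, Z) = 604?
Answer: 151/15882 - √654/381093 ≈ 0.0094405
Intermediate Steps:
c(z) = √2*√z (c(z) = √(2*z) = √2*√z)
c(327)/(-381093) + T(-525, 24)/63528 = (√2*√327)/(-381093) + 604/63528 = √654*(-1/381093) + 604*(1/63528) = -√654/381093 + 151/15882 = 151/15882 - √654/381093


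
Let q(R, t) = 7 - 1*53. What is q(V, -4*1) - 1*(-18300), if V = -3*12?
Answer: 18254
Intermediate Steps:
V = -36
q(R, t) = -46 (q(R, t) = 7 - 53 = -46)
q(V, -4*1) - 1*(-18300) = -46 - 1*(-18300) = -46 + 18300 = 18254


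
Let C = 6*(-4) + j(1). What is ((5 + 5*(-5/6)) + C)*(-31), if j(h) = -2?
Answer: 4681/6 ≈ 780.17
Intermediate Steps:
C = -26 (C = 6*(-4) - 2 = -24 - 2 = -26)
((5 + 5*(-5/6)) + C)*(-31) = ((5 + 5*(-5/6)) - 26)*(-31) = ((5 - 25/6) - 26)*(-31) = (5/6 - 26)*(-31) = -151/6*(-31) = 4681/6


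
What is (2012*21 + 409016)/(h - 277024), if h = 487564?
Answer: 112817/52635 ≈ 2.1434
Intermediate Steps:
(2012*21 + 409016)/(h - 277024) = (2012*21 + 409016)/(487564 - 277024) = (42252 + 409016)/210540 = 451268*(1/210540) = 112817/52635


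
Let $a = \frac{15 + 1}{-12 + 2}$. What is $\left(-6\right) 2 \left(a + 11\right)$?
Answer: $- \frac{564}{5} \approx -112.8$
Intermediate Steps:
$a = - \frac{8}{5}$ ($a = \frac{16}{-10} = 16 \left(- \frac{1}{10}\right) = - \frac{8}{5} \approx -1.6$)
$\left(-6\right) 2 \left(a + 11\right) = \left(-6\right) 2 \left(- \frac{8}{5} + 11\right) = \left(-12\right) \frac{47}{5} = - \frac{564}{5}$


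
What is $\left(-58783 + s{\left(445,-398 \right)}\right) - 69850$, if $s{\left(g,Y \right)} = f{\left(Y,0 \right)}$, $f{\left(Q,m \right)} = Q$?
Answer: $-129031$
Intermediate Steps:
$s{\left(g,Y \right)} = Y$
$\left(-58783 + s{\left(445,-398 \right)}\right) - 69850 = \left(-58783 - 398\right) - 69850 = -59181 - 69850 = -129031$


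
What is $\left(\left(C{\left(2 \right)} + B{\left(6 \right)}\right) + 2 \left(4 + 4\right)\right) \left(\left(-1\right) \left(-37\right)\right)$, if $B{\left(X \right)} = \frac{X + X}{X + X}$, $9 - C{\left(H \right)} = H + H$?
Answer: $814$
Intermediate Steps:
$C{\left(H \right)} = 9 - 2 H$ ($C{\left(H \right)} = 9 - \left(H + H\right) = 9 - 2 H$)
$B{\left(X \right)} = 1$ ($B{\left(X \right)} = \frac{2 X}{2 X} = 2 X \frac{1}{2 X} = 1$)
$\left(\left(C{\left(2 \right)} + B{\left(6 \right)}\right) + 2 \left(4 + 4\right)\right) \left(\left(-1\right) \left(-37\right)\right) = \left(\left(\left(9 - 4\right) + 1\right) + 2 \left(4 + 4\right)\right) \left(\left(-1\right) \left(-37\right)\right) = \left(\left(\left(9 - 4\right) + 1\right) + 2 \cdot 8\right) 37 = \left(\left(5 + 1\right) + 16\right) 37 = \left(6 + 16\right) 37 = 22 \cdot 37 = 814$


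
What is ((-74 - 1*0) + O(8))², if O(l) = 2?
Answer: 5184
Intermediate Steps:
((-74 - 1*0) + O(8))² = ((-74 - 1*0) + 2)² = ((-74 + 0) + 2)² = (-74 + 2)² = (-72)² = 5184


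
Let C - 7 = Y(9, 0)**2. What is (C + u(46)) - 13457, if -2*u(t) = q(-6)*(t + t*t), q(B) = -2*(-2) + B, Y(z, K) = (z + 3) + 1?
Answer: -11119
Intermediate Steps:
Y(z, K) = 4 + z (Y(z, K) = (3 + z) + 1 = 4 + z)
q(B) = 4 + B
C = 176 (C = 7 + (4 + 9)**2 = 7 + 13**2 = 7 + 169 = 176)
u(t) = t + t**2 (u(t) = -(4 - 6)*(t + t*t)/2 = -(-1)*(t + t**2) = -(-2*t - 2*t**2)/2 = t + t**2)
(C + u(46)) - 13457 = (176 + 46*(1 + 46)) - 13457 = (176 + 46*47) - 13457 = (176 + 2162) - 13457 = 2338 - 13457 = -11119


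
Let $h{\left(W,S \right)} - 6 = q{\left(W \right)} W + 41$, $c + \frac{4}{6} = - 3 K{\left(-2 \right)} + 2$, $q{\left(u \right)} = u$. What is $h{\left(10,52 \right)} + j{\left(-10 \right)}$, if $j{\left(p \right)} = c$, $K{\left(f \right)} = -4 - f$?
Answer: $\frac{463}{3} \approx 154.33$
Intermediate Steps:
$c = \frac{22}{3}$ ($c = - \frac{2}{3} - \left(-2 + 3 \left(-4 - -2\right)\right) = - \frac{2}{3} - \left(-2 + 3 \left(-4 + 2\right)\right) = - \frac{2}{3} + \left(\left(-3\right) \left(-2\right) + 2\right) = - \frac{2}{3} + \left(6 + 2\right) = - \frac{2}{3} + 8 = \frac{22}{3} \approx 7.3333$)
$j{\left(p \right)} = \frac{22}{3}$
$h{\left(W,S \right)} = 47 + W^{2}$ ($h{\left(W,S \right)} = 6 + \left(W W + 41\right) = 6 + \left(W^{2} + 41\right) = 6 + \left(41 + W^{2}\right) = 47 + W^{2}$)
$h{\left(10,52 \right)} + j{\left(-10 \right)} = \left(47 + 10^{2}\right) + \frac{22}{3} = \left(47 + 100\right) + \frac{22}{3} = 147 + \frac{22}{3} = \frac{463}{3}$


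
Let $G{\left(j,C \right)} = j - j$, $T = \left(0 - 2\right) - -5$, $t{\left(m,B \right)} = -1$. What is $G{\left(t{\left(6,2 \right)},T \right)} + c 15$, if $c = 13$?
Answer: $195$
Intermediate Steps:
$T = 3$ ($T = \left(0 - 2\right) + 5 = -2 + 5 = 3$)
$G{\left(j,C \right)} = 0$
$G{\left(t{\left(6,2 \right)},T \right)} + c 15 = 0 + 13 \cdot 15 = 0 + 195 = 195$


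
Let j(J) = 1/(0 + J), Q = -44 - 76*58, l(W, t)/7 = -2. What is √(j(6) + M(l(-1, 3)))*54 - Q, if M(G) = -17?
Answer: 4452 + 9*I*√606 ≈ 4452.0 + 221.55*I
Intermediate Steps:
l(W, t) = -14 (l(W, t) = 7*(-2) = -14)
Q = -4452 (Q = -44 - 4408 = -4452)
j(J) = 1/J
√(j(6) + M(l(-1, 3)))*54 - Q = √(1/6 - 17)*54 - 1*(-4452) = √(⅙ - 17)*54 + 4452 = √(-101/6)*54 + 4452 = (I*√606/6)*54 + 4452 = 9*I*√606 + 4452 = 4452 + 9*I*√606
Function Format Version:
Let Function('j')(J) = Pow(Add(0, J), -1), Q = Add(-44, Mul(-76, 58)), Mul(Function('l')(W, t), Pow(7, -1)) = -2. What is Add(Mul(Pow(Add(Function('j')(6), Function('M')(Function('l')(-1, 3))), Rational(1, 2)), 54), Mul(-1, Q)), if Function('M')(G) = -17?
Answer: Add(4452, Mul(9, I, Pow(606, Rational(1, 2)))) ≈ Add(4452.0, Mul(221.55, I))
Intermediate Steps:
Function('l')(W, t) = -14 (Function('l')(W, t) = Mul(7, -2) = -14)
Q = -4452 (Q = Add(-44, -4408) = -4452)
Function('j')(J) = Pow(J, -1)
Add(Mul(Pow(Add(Function('j')(6), Function('M')(Function('l')(-1, 3))), Rational(1, 2)), 54), Mul(-1, Q)) = Add(Mul(Pow(Add(Pow(6, -1), -17), Rational(1, 2)), 54), Mul(-1, -4452)) = Add(Mul(Pow(Add(Rational(1, 6), -17), Rational(1, 2)), 54), 4452) = Add(Mul(Pow(Rational(-101, 6), Rational(1, 2)), 54), 4452) = Add(Mul(Mul(Rational(1, 6), I, Pow(606, Rational(1, 2))), 54), 4452) = Add(Mul(9, I, Pow(606, Rational(1, 2))), 4452) = Add(4452, Mul(9, I, Pow(606, Rational(1, 2))))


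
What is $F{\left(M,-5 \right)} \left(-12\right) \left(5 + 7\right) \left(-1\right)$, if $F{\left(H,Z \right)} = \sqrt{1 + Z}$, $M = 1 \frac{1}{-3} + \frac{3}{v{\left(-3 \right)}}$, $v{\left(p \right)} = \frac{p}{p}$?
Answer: $288 i \approx 288.0 i$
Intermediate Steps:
$v{\left(p \right)} = 1$
$M = \frac{8}{3}$ ($M = 1 \frac{1}{-3} + \frac{3}{1} = 1 \left(- \frac{1}{3}\right) + 3 \cdot 1 = - \frac{1}{3} + 3 = \frac{8}{3} \approx 2.6667$)
$F{\left(M,-5 \right)} \left(-12\right) \left(5 + 7\right) \left(-1\right) = \sqrt{1 - 5} \left(-12\right) \left(5 + 7\right) \left(-1\right) = \sqrt{-4} \left(-12\right) 12 \left(-1\right) = 2 i \left(-12\right) \left(-12\right) = - 24 i \left(-12\right) = 288 i$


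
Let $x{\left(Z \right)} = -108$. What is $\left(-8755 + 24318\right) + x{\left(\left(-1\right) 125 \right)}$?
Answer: $15455$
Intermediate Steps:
$\left(-8755 + 24318\right) + x{\left(\left(-1\right) 125 \right)} = \left(-8755 + 24318\right) - 108 = 15563 - 108 = 15455$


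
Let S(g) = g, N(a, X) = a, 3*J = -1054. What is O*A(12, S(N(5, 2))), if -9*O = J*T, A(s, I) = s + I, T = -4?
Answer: -71672/27 ≈ -2654.5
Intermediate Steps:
J = -1054/3 (J = (⅓)*(-1054) = -1054/3 ≈ -351.33)
A(s, I) = I + s
O = -4216/27 (O = -(-1054)*(-4)/27 = -⅑*4216/3 = -4216/27 ≈ -156.15)
O*A(12, S(N(5, 2))) = -4216*(5 + 12)/27 = -4216/27*17 = -71672/27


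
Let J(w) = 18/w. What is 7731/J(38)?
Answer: 16321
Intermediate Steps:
7731/J(38) = 7731/((18/38)) = 7731/((18*(1/38))) = 7731/(9/19) = 7731*(19/9) = 16321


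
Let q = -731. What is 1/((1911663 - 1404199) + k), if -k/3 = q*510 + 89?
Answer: 1/1625627 ≈ 6.1515e-7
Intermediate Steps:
k = 1118163 (k = -3*(-731*510 + 89) = -3*(-372810 + 89) = -3*(-372721) = 1118163)
1/((1911663 - 1404199) + k) = 1/((1911663 - 1404199) + 1118163) = 1/(507464 + 1118163) = 1/1625627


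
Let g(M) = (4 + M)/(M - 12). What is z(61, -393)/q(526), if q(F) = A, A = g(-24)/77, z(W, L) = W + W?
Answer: 84546/5 ≈ 16909.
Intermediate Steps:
g(M) = (4 + M)/(-12 + M)
z(W, L) = 2*W
A = 5/693 (A = ((4 - 24)/(-12 - 24))/77 = (-20/(-36))*(1/77) = -1/36*(-20)*(1/77) = (5/9)*(1/77) = 5/693 ≈ 0.0072150)
q(F) = 5/693
z(61, -393)/q(526) = (2*61)/(5/693) = 122*(693/5) = 84546/5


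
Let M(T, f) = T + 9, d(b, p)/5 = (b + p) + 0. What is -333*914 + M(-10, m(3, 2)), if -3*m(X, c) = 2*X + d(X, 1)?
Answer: -304363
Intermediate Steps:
d(b, p) = 5*b + 5*p (d(b, p) = 5*((b + p) + 0) = 5*(b + p) = 5*b + 5*p)
m(X, c) = -5/3 - 7*X/3 (m(X, c) = -(2*X + (5*X + 5*1))/3 = -(2*X + (5*X + 5))/3 = -(2*X + (5 + 5*X))/3 = -(5 + 7*X)/3 = -5/3 - 7*X/3)
M(T, f) = 9 + T
-333*914 + M(-10, m(3, 2)) = -333*914 + (9 - 10) = -304362 - 1 = -304363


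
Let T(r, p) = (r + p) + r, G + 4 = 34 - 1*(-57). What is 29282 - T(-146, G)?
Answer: 29487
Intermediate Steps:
G = 87 (G = -4 + (34 - 1*(-57)) = -4 + (34 + 57) = -4 + 91 = 87)
T(r, p) = p + 2*r (T(r, p) = (p + r) + r = p + 2*r)
29282 - T(-146, G) = 29282 - (87 + 2*(-146)) = 29282 - (87 - 292) = 29282 - 1*(-205) = 29282 + 205 = 29487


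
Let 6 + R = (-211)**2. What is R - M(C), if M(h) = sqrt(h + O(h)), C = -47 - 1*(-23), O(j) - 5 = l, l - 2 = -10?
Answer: 44515 - 3*I*sqrt(3) ≈ 44515.0 - 5.1962*I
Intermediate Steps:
l = -8 (l = 2 - 10 = -8)
O(j) = -3 (O(j) = 5 - 8 = -3)
C = -24 (C = -47 + 23 = -24)
M(h) = sqrt(-3 + h) (M(h) = sqrt(h - 3) = sqrt(-3 + h))
R = 44515 (R = -6 + (-211)**2 = -6 + 44521 = 44515)
R - M(C) = 44515 - sqrt(-3 - 24) = 44515 - sqrt(-27) = 44515 - 3*I*sqrt(3)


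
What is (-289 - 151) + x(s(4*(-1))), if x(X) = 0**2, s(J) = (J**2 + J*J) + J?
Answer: -440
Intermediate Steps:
s(J) = J + 2*J**2 (s(J) = (J**2 + J**2) + J = 2*J**2 + J = J + 2*J**2)
x(X) = 0
(-289 - 151) + x(s(4*(-1))) = (-289 - 151) + 0 = -440 + 0 = -440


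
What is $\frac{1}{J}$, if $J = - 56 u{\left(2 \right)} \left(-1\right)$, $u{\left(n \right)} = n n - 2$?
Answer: $\frac{1}{112} \approx 0.0089286$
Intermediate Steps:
$u{\left(n \right)} = -2 + n^{2}$ ($u{\left(n \right)} = n^{2} - 2 = -2 + n^{2}$)
$J = 112$ ($J = - 56 \left(-2 + 2^{2}\right) \left(-1\right) = - 56 \left(-2 + 4\right) \left(-1\right) = - 56 \cdot 2 \left(-1\right) = \left(-56\right) \left(-2\right) = 112$)
$\frac{1}{J} = \frac{1}{112}$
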